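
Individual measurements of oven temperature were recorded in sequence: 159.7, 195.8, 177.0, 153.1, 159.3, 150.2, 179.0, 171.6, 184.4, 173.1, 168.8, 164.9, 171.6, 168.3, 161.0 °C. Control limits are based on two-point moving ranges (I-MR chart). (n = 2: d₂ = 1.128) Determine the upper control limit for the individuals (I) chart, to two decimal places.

X̄ = (159.7 + 195.8 + 177.0 + 153.1 + 159.3 + 150.2 + 179.0 + 171.6 + 184.4 + 173.1 + 168.8 + 164.9 + 171.6 + 168.3 + 161.0) / 15 = 169.1867
Moving ranges: 36.1, 18.8, 23.9, 6.2, 9.1, 28.8, 7.4, 12.8, 11.3, 4.3, 3.9, 6.7, 3.3, 7.3; M̄R̄ = 179.9000 / 14 = 12.8500
UCL = X̄ + 3·M̄R̄/d₂ = 169.1867 + 3 × 12.8500 / 1.128 = 203.3622

203.36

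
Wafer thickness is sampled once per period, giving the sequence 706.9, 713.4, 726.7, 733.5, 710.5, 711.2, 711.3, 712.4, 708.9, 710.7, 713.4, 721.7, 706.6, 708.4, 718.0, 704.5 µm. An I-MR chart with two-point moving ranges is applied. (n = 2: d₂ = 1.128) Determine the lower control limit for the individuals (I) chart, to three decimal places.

X̄ = (706.9 + 713.4 + 726.7 + 733.5 + 710.5 + 711.2 + 711.3 + 712.4 + 708.9 + 710.7 + 713.4 + 721.7 + 706.6 + 708.4 + 718.0 + 704.5) / 16 = 713.6313
Moving ranges: 6.5, 13.3, 6.8, 23.0, 0.7, 0.1, 1.1, 3.5, 1.8, 2.7, 8.3, 15.1, 1.8, 9.6, 13.5; M̄R̄ = 107.8000 / 15 = 7.1867
LCL = X̄ − 3·M̄R̄/d₂ = 713.6313 − 3 × 7.1867 / 1.128 = 694.5178

694.518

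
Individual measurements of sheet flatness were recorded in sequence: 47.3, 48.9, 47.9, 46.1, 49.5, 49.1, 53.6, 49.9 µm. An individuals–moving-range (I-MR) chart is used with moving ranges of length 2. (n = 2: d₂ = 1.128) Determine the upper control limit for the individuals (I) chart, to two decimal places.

55.27

X̄ = (47.3 + 48.9 + 47.9 + 46.1 + 49.5 + 49.1 + 53.6 + 49.9) / 8 = 49.0375
Moving ranges: 1.6, 1.0, 1.8, 3.4, 0.4, 4.5, 3.7; M̄R̄ = 16.4000 / 7 = 2.3429
UCL = X̄ + 3·M̄R̄/d₂ = 49.0375 + 3 × 2.3429 / 1.128 = 55.2685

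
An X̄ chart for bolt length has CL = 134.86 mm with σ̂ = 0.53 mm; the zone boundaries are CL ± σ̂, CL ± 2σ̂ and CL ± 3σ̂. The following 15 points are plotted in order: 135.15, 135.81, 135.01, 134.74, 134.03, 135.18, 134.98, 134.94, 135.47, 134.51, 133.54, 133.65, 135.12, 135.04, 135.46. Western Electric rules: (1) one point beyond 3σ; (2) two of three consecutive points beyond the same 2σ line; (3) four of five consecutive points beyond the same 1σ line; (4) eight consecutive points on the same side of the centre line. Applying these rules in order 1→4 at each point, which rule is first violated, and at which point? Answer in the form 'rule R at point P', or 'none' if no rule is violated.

Zone of each point (C = within 1σ̂, B = 1σ̂–2σ̂, A = 2σ̂–3σ̂, * = beyond 3σ̂; sign = side of CL): 1:+C, 2:+B, 3:+C, 4:-C, 5:-B, 6:+C, 7:+C, 8:+C, 9:+B, 10:-C, 11:-A, 12:-A, 13:+C, 14:+C, 15:+B
Rule 2 (two of three consecutive points beyond the same 2σ limit) is satisfied at point 12.

rule 2 at point 12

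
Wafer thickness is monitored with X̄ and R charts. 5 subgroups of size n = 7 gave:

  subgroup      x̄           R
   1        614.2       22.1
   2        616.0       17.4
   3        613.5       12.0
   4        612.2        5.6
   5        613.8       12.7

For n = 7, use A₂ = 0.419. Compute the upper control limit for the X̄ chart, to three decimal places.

X̄̄ = (614.2 + 616.0 + 613.5 + 612.2 + 613.8) / 5 = 3069.7000 / 5 = 613.9400
R̄ = (22.1 + 17.4 + 12.0 + 5.6 + 12.7) / 5 = 69.8000 / 5 = 13.9600
UCL = X̄̄ + A₂·R̄ = 613.9400 + 0.419 × 13.9600 = 619.7892

619.789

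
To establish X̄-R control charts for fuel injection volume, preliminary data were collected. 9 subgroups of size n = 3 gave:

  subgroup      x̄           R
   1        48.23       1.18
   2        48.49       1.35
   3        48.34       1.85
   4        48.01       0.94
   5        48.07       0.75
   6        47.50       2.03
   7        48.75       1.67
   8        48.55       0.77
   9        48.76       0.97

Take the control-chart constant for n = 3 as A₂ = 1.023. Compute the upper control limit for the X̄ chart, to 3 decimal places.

X̄̄ = (48.23 + 48.49 + 48.34 + 48.01 + 48.07 + 47.50 + 48.75 + 48.55 + 48.76) / 9 = 434.7000 / 9 = 48.3000
R̄ = (1.18 + 1.35 + 1.85 + 0.94 + 0.75 + 2.03 + 1.67 + 0.77 + 0.97) / 9 = 11.5100 / 9 = 1.2789
UCL = X̄̄ + A₂·R̄ = 48.3000 + 1.023 × 1.2789 = 49.6083

49.608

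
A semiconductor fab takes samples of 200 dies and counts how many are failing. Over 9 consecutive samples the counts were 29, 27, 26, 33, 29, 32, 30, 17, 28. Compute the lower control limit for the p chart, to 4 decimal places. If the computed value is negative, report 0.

p̄ = Σdᵢ / (k·n) = 251 / (9 × 200) = 0.13944
LCL = p̄ − 3·√(p̄(1−p̄)/n) = 0.13944 − 3 × 0.02449 = 0.06596

0.0660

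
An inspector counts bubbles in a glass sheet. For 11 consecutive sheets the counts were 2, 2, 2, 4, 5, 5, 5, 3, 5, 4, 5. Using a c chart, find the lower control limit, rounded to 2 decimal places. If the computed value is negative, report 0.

c̄ = (2 + 2 + 2 + 4 + 5 + 5 + 5 + 3 + 5 + 4 + 5) / 11 = 42 / 11 = 3.8182
LCL = c̄ − 3√c̄ = 3.8182 − 3 × 1.9540 = -2.0439 → 0 (cannot be negative)

0.00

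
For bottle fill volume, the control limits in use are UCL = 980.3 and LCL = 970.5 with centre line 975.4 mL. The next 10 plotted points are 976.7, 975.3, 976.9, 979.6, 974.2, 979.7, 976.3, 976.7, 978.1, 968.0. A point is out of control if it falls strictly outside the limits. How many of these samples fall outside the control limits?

Compare each point to [970.5, 980.3]: sample 10 = 968.0 < LCL.

1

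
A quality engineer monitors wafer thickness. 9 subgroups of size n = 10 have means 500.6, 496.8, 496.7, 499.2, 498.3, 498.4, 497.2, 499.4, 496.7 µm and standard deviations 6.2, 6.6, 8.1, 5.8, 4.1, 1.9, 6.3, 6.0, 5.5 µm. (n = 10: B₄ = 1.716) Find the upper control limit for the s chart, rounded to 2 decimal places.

9.63

s̄ = (6.2 + 6.6 + 8.1 + 5.8 + 4.1 + 1.9 + 6.3 + 6.0 + 5.5) / 9 = 5.6111
UCL_s = B₄·s̄ = 1.716 × 5.6111 = 9.6287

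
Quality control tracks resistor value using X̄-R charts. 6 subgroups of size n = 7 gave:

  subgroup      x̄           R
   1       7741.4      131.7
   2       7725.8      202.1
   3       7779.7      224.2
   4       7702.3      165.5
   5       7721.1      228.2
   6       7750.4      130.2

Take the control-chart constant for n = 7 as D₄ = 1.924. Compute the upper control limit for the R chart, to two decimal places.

346.93

R̄ = (131.7 + 202.1 + 224.2 + 165.5 + 228.2 + 130.2) / 6 = 1081.9000 / 6 = 180.3167
UCL_R = D₄·R̄ = 1.924 × 180.3167 = 346.9293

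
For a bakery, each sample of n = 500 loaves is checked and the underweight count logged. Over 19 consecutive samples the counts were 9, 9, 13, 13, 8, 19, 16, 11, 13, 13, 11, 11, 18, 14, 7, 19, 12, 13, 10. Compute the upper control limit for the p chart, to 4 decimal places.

0.0462

p̄ = Σdᵢ / (k·n) = 239 / (19 × 500) = 0.02516
UCL = p̄ + 3·√(p̄(1−p̄)/n) = 0.02516 + 3 × √(0.02516×0.97484/500) = 0.02516 + 3 × 0.00700 = 0.04617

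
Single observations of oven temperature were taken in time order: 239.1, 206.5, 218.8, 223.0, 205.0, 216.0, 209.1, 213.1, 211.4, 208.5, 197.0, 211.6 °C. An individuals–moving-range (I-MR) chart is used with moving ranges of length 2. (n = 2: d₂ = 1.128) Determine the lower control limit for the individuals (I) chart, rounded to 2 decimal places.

X̄ = (239.1 + 206.5 + 218.8 + 223.0 + 205.0 + 216.0 + 209.1 + 213.1 + 211.4 + 208.5 + 197.0 + 211.6) / 12 = 213.2583
Moving ranges: 32.6, 12.3, 4.2, 18.0, 11.0, 6.9, 4.0, 1.7, 2.9, 11.5, 14.6; M̄R̄ = 119.7000 / 11 = 10.8818
LCL = X̄ − 3·M̄R̄/d₂ = 213.2583 − 3 × 10.8818 / 1.128 = 184.3173

184.32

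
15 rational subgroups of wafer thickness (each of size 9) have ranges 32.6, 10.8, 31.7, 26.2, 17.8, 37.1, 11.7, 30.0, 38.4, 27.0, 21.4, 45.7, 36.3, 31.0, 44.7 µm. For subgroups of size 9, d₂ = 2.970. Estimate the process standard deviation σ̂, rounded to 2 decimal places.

R̄ = (32.6 + 10.8 + 31.7 + 26.2 + 17.8 + 37.1 + 11.7 + 30.0 + 38.4 + 27.0 + 21.4 + 45.7 + 36.3 + 31.0 + 44.7) / 15 = 29.4933
σ̂ = R̄ / d₂ = 29.4933 / 2.970 = 9.9304

9.93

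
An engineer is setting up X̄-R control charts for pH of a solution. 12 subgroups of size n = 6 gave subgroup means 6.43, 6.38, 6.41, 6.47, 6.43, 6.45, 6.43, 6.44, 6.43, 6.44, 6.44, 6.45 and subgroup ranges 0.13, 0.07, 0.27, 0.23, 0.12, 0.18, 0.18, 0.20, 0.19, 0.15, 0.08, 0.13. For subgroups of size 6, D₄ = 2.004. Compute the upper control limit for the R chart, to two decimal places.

R̄ = (0.13 + 0.07 + 0.27 + 0.23 + 0.12 + 0.18 + 0.18 + 0.20 + 0.19 + 0.15 + 0.08 + 0.13) / 12 = 1.9300 / 12 = 0.1608
UCL_R = D₄·R̄ = 2.004 × 0.1608 = 0.3223

0.32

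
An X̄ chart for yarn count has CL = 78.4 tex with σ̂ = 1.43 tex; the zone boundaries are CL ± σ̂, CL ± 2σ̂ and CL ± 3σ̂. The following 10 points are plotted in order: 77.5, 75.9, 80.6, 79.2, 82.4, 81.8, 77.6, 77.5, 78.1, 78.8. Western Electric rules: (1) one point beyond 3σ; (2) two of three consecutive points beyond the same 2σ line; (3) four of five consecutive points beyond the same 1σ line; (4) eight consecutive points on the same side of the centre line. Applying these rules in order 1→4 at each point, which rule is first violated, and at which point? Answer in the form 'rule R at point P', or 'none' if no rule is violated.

rule 2 at point 6

Zone of each point (C = within 1σ̂, B = 1σ̂–2σ̂, A = 2σ̂–3σ̂, * = beyond 3σ̂; sign = side of CL): 1:-C, 2:-B, 3:+B, 4:+C, 5:+A, 6:+A, 7:-C, 8:-C, 9:-C, 10:+C
Rule 2 (two of three consecutive points beyond the same 2σ limit) is satisfied at point 6.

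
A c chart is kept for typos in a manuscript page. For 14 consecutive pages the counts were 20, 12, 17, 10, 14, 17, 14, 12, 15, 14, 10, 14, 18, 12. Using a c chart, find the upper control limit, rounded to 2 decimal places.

25.52

c̄ = (20 + 12 + 17 + 10 + 14 + 17 + 14 + 12 + 15 + 14 + 10 + 14 + 18 + 12) / 14 = 199 / 14 = 14.2143
UCL = c̄ + 3√c̄ = 14.2143 + 3 × √14.2143 = 14.2143 + 3 × 3.7702 = 25.5248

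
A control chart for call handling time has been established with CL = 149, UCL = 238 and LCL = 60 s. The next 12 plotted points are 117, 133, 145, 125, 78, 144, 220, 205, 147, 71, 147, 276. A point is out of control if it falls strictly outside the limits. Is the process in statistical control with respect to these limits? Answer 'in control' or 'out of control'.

out of control

Compare each point to [60, 238]: sample 12 = 276 > UCL.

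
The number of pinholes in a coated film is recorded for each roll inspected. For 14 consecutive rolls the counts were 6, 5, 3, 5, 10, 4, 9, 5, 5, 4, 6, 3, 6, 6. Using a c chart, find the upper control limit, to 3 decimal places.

c̄ = (6 + 5 + 3 + 5 + 10 + 4 + 9 + 5 + 5 + 4 + 6 + 3 + 6 + 6) / 14 = 77 / 14 = 5.5000
UCL = c̄ + 3√c̄ = 5.5000 + 3 × √5.5000 = 5.5000 + 3 × 2.3452 = 12.5356

12.536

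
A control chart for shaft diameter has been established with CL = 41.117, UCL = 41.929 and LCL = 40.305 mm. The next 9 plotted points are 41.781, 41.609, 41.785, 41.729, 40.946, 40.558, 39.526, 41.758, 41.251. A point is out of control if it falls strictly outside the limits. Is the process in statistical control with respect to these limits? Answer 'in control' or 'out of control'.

Compare each point to [40.305, 41.929]: sample 7 = 39.526 < LCL.

out of control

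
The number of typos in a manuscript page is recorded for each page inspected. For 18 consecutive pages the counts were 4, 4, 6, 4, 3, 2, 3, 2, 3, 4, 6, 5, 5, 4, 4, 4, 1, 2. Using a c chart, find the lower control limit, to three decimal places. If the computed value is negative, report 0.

0.000

c̄ = (4 + 4 + 6 + 4 + 3 + 2 + 3 + 2 + 3 + 4 + 6 + 5 + 5 + 4 + 4 + 4 + 1 + 2) / 18 = 66 / 18 = 3.6667
LCL = c̄ − 3√c̄ = 3.6667 − 3 × 1.9149 = -2.0779 → 0 (cannot be negative)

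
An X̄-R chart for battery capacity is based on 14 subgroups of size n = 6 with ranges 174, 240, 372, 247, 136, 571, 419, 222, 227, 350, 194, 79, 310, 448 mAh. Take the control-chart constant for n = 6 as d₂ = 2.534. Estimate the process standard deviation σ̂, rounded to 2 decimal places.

112.44

R̄ = (174 + 240 + 372 + 247 + 136 + 571 + 419 + 222 + 227 + 350 + 194 + 79 + 310 + 448) / 14 = 284.9286
σ̂ = R̄ / d₂ = 284.9286 / 2.534 = 112.4422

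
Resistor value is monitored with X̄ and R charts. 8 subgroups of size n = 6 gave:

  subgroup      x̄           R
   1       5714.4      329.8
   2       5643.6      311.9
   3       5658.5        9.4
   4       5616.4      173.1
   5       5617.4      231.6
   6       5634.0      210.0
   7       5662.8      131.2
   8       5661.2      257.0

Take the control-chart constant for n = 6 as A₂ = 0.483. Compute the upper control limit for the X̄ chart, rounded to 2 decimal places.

5750.90

X̄̄ = (5714.4 + 5643.6 + 5658.5 + 5616.4 + 5617.4 + 5634.0 + 5662.8 + 5661.2) / 8 = 45208.3000 / 8 = 5651.0375
R̄ = (329.8 + 311.9 + 9.4 + 173.1 + 231.6 + 210.0 + 131.2 + 257.0) / 8 = 1654.0000 / 8 = 206.7500
UCL = X̄̄ + A₂·R̄ = 5651.0375 + 0.483 × 206.7500 = 5750.8978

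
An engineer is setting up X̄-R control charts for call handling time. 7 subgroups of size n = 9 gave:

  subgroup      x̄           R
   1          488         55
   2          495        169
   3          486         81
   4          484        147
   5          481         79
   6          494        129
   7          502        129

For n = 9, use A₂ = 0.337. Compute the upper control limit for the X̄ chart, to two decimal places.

X̄̄ = (488 + 495 + 486 + 484 + 481 + 494 + 502) / 7 = 3430.0000 / 7 = 490.0000
R̄ = (55 + 169 + 81 + 147 + 79 + 129 + 129) / 7 = 789.0000 / 7 = 112.7143
UCL = X̄̄ + A₂·R̄ = 490.0000 + 0.337 × 112.7143 = 527.9847

527.98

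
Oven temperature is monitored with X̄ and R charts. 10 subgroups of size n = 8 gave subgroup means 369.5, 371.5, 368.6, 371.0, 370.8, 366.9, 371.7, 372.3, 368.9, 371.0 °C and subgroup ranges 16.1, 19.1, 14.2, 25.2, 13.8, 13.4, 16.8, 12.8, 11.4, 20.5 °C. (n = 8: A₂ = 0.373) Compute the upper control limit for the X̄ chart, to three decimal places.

376.311

X̄̄ = (369.5 + 371.5 + 368.6 + 371.0 + 370.8 + 366.9 + 371.7 + 372.3 + 368.9 + 371.0) / 10 = 3702.2000 / 10 = 370.2200
R̄ = (16.1 + 19.1 + 14.2 + 25.2 + 13.8 + 13.4 + 16.8 + 12.8 + 11.4 + 20.5) / 10 = 163.3000 / 10 = 16.3300
UCL = X̄̄ + A₂·R̄ = 370.2200 + 0.373 × 16.3300 = 376.3111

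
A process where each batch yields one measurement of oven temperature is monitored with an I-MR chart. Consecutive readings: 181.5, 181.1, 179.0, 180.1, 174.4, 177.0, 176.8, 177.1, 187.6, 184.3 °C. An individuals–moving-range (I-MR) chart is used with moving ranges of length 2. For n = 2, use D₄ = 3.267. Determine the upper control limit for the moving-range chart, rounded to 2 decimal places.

Moving ranges: 0.4, 2.1, 1.1, 5.7, 2.6, 0.2, 0.3, 10.5, 3.3; M̄R̄ = 26.2000 / 9 = 2.9111
UCL_MR = D₄·M̄R̄ = 3.267 × 2.9111 = 9.5106

9.51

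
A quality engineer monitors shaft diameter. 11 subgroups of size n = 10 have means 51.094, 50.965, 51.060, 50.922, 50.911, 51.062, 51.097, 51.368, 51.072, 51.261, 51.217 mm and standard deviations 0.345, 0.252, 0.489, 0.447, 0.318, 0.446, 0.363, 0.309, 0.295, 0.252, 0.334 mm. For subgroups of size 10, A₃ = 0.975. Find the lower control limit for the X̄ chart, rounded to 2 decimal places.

X̄̄ = (51.094 + 50.965 + 51.060 + 50.922 + 50.911 + 51.062 + 51.097 + 51.368 + 51.072 + 51.261 + 51.217) / 11 = 51.0935
s̄ = (0.345 + 0.252 + 0.489 + 0.447 + 0.318 + 0.446 + 0.363 + 0.309 + 0.295 + 0.252 + 0.334) / 11 = 0.3500
LCL = X̄̄ − A₃·s̄ = 51.0935 − 0.975 × 0.3500 = 50.7523

50.75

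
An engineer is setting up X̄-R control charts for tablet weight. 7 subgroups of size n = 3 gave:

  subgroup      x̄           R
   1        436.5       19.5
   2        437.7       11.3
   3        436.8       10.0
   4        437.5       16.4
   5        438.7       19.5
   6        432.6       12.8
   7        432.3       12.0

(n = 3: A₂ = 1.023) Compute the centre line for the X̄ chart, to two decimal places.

436.01

X̄̄ = (436.5 + 437.7 + 436.8 + 437.5 + 438.7 + 432.6 + 432.3) / 7 = 3052.1000 / 7 = 436.0143
CL = X̄̄ = 436.0143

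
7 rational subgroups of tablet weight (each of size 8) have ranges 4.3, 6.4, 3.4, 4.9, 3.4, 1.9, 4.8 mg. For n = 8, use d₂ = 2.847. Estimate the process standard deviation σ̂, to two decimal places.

R̄ = (4.3 + 6.4 + 3.4 + 4.9 + 3.4 + 1.9 + 4.8) / 7 = 4.1571
σ̂ = R̄ / d₂ = 4.1571 / 2.847 = 1.4602

1.46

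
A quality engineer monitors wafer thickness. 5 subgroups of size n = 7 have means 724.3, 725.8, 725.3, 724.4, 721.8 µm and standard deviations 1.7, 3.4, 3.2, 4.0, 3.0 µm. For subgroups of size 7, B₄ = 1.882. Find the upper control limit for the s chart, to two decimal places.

s̄ = (1.7 + 3.4 + 3.2 + 4.0 + 3.0) / 5 = 3.0600
UCL_s = B₄·s̄ = 1.882 × 3.0600 = 5.7589

5.76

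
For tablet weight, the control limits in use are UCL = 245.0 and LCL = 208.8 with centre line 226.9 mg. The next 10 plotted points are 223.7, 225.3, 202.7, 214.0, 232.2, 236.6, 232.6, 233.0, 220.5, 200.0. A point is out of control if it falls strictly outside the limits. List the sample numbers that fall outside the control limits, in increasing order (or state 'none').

3, 10

Compare each point to [208.8, 245.0]: sample 3 = 202.7 < LCL; sample 10 = 200.0 < LCL.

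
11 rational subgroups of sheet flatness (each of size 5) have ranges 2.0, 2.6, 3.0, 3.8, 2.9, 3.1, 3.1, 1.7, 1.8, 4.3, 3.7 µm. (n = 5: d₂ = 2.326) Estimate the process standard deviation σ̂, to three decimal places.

1.251

R̄ = (2.0 + 2.6 + 3.0 + 3.8 + 2.9 + 3.1 + 3.1 + 1.7 + 1.8 + 4.3 + 3.7) / 11 = 2.9091
σ̂ = R̄ / d₂ = 2.9091 / 2.326 = 1.2507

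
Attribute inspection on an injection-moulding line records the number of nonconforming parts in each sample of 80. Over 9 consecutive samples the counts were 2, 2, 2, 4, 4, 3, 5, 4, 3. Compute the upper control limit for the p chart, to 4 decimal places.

p̄ = Σdᵢ / (k·n) = 29 / (9 × 80) = 0.04028
UCL = p̄ + 3·√(p̄(1−p̄)/n) = 0.04028 + 3 × √(0.04028×0.95972/80) = 0.04028 + 3 × 0.02198 = 0.10622

0.1062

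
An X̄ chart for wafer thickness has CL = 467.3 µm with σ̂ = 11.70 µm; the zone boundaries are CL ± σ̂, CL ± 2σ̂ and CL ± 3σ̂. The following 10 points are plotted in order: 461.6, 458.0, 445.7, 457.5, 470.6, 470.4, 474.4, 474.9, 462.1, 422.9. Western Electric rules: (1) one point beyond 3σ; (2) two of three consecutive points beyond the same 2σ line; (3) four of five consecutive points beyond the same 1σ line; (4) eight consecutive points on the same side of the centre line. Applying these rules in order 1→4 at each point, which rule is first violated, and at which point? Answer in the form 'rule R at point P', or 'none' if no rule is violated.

Zone of each point (C = within 1σ̂, B = 1σ̂–2σ̂, A = 2σ̂–3σ̂, * = beyond 3σ̂; sign = side of CL): 1:-C, 2:-C, 3:-B, 4:-C, 5:+C, 6:+C, 7:+C, 8:+C, 9:-C, 10:-*
Rule 1 (one point beyond the 3σ limits) is satisfied at point 10.

rule 1 at point 10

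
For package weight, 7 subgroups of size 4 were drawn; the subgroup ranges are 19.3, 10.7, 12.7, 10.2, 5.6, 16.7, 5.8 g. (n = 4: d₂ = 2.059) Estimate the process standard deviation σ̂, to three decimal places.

R̄ = (19.3 + 10.7 + 12.7 + 10.2 + 5.6 + 16.7 + 5.8) / 7 = 11.5714
σ̂ = R̄ / d₂ = 11.5714 / 2.059 = 5.6199

5.620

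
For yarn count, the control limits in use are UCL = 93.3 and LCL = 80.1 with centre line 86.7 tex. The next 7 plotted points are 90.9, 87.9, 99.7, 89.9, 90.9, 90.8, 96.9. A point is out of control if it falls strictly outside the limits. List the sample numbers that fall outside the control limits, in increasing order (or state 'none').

Compare each point to [80.1, 93.3]: sample 3 = 99.7 > UCL; sample 7 = 96.9 > UCL.

3, 7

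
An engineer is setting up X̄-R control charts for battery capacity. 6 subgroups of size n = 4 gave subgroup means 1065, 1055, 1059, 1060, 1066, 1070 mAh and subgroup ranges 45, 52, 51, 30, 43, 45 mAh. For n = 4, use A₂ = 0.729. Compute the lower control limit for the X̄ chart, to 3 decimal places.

X̄̄ = (1065 + 1055 + 1059 + 1060 + 1066 + 1070) / 6 = 6375.0000 / 6 = 1062.5000
R̄ = (45 + 52 + 51 + 30 + 43 + 45) / 6 = 266.0000 / 6 = 44.3333
LCL = X̄̄ − A₂·R̄ = 1062.5000 − 0.729 × 44.3333 = 1030.1810

1030.181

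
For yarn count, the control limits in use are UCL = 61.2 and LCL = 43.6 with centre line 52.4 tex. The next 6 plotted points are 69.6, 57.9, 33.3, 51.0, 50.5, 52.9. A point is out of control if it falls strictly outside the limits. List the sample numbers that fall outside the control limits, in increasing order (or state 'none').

Compare each point to [43.6, 61.2]: sample 1 = 69.6 > UCL; sample 3 = 33.3 < LCL.

1, 3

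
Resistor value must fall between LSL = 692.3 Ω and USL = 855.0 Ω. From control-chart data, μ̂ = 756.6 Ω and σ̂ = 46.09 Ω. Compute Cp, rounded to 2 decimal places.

Cp = (USL − LSL) / (6σ̂) = (855.0 − 692.3) / (6 × 46.09) = 162.7000 / 276.5400 = 0.5883

0.59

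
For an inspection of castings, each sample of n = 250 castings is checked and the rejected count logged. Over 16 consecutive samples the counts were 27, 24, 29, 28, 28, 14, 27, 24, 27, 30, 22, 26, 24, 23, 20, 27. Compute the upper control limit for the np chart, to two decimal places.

39.23

p̄ = Σdᵢ / (k·n) = 400 / (16 × 250) = 0.10000
UCL = np̄ + 3·√(np̄(1−p̄)) = 25.0000 + 3 × √(25.0000×0.90000) = 25.0000 + 3 × 4.7434 = 39.2302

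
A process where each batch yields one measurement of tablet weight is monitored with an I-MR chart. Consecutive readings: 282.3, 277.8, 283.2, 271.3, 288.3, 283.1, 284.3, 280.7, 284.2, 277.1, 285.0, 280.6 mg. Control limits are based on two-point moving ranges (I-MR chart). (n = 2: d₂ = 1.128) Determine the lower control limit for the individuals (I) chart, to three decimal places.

X̄ = (282.3 + 277.8 + 283.2 + 271.3 + 288.3 + 283.1 + 284.3 + 280.7 + 284.2 + 277.1 + 285.0 + 280.6) / 12 = 281.4917
Moving ranges: 4.5, 5.4, 11.9, 17.0, 5.2, 1.2, 3.6, 3.5, 7.1, 7.9, 4.4; M̄R̄ = 71.7000 / 11 = 6.5182
LCL = X̄ − 3·M̄R̄/d₂ = 281.4917 − 3 × 6.5182 / 1.128 = 264.1561

264.156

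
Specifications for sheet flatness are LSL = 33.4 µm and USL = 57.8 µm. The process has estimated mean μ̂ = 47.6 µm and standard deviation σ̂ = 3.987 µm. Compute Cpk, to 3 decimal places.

Cpu = (USL − μ̂) / (3σ̂) = (57.8 − 47.6) / (3 × 3.987) = 0.8528; Cpl = (μ̂ − LSL) / (3σ̂) = (47.6 − 33.4) / (3 × 3.987) = 1.1872; Cpk = min(Cpu, Cpl) = 0.8528

0.853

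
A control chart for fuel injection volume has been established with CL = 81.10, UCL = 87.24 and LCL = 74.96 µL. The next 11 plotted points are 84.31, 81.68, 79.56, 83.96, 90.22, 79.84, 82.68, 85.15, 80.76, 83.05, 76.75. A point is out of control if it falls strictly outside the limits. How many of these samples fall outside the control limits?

1

Compare each point to [74.96, 87.24]: sample 5 = 90.22 > UCL.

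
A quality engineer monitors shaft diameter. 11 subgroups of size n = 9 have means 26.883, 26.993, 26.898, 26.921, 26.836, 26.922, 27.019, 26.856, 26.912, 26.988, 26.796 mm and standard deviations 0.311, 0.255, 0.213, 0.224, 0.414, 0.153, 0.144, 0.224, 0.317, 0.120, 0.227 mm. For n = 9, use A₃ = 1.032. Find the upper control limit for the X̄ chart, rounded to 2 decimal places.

X̄̄ = (26.883 + 26.993 + 26.898 + 26.921 + 26.836 + 26.922 + 27.019 + 26.856 + 26.912 + 26.988 + 26.796) / 11 = 26.9113
s̄ = (0.311 + 0.255 + 0.213 + 0.224 + 0.414 + 0.153 + 0.144 + 0.224 + 0.317 + 0.120 + 0.227) / 11 = 0.2365
UCL = X̄̄ + A₃·s̄ = 26.9113 + 1.032 × 0.2365 = 27.1554

27.16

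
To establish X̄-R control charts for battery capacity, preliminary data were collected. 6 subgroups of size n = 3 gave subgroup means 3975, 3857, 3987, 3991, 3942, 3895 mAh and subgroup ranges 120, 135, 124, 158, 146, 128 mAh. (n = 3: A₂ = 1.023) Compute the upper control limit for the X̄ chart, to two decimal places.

X̄̄ = (3975 + 3857 + 3987 + 3991 + 3942 + 3895) / 6 = 23647.0000 / 6 = 3941.1667
R̄ = (120 + 135 + 124 + 158 + 146 + 128) / 6 = 811.0000 / 6 = 135.1667
UCL = X̄̄ + A₂·R̄ = 3941.1667 + 1.023 × 135.1667 = 4079.4422

4079.44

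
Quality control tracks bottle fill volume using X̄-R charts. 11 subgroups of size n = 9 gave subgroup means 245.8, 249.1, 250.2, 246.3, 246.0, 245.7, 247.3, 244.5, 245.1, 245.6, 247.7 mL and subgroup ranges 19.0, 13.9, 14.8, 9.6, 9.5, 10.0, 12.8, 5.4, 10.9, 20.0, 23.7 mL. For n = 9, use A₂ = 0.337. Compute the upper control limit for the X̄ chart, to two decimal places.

X̄̄ = (245.8 + 249.1 + 250.2 + 246.3 + 246.0 + 245.7 + 247.3 + 244.5 + 245.1 + 245.6 + 247.7) / 11 = 2713.3000 / 11 = 246.6636
R̄ = (19.0 + 13.9 + 14.8 + 9.6 + 9.5 + 10.0 + 12.8 + 5.4 + 10.9 + 20.0 + 23.7) / 11 = 149.6000 / 11 = 13.6000
UCL = X̄̄ + A₂·R̄ = 246.6636 + 0.337 × 13.6000 = 251.2468

251.25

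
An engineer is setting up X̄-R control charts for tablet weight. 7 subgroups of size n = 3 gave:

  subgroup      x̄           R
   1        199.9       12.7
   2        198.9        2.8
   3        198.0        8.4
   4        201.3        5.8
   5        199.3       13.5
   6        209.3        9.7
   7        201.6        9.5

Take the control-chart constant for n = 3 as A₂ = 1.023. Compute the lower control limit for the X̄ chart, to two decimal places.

192.07

X̄̄ = (199.9 + 198.9 + 198.0 + 201.3 + 199.3 + 209.3 + 201.6) / 7 = 1408.3000 / 7 = 201.1857
R̄ = (12.7 + 2.8 + 8.4 + 5.8 + 13.5 + 9.7 + 9.5) / 7 = 62.4000 / 7 = 8.9143
LCL = X̄̄ − A₂·R̄ = 201.1857 − 1.023 × 8.9143 = 192.0664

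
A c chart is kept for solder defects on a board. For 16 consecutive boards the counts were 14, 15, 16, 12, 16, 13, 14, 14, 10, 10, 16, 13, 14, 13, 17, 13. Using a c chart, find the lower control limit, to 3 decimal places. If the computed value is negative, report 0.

2.626

c̄ = (14 + 15 + 16 + 12 + 16 + 13 + 14 + 14 + 10 + 10 + 16 + 13 + 14 + 13 + 17 + 13) / 16 = 220 / 16 = 13.7500
LCL = c̄ − 3√c̄ = 13.7500 − 3 × 3.7081 = 2.6257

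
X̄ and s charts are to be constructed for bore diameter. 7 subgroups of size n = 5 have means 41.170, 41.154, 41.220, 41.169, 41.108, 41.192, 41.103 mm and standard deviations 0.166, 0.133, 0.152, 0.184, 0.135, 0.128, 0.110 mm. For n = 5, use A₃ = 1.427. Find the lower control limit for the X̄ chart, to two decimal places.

40.95

X̄̄ = (41.170 + 41.154 + 41.220 + 41.169 + 41.108 + 41.192 + 41.103) / 7 = 41.1594
s̄ = (0.166 + 0.133 + 0.152 + 0.184 + 0.135 + 0.128 + 0.110) / 7 = 0.1440
LCL = X̄̄ − A₃·s̄ = 41.1594 − 1.427 × 0.1440 = 40.9539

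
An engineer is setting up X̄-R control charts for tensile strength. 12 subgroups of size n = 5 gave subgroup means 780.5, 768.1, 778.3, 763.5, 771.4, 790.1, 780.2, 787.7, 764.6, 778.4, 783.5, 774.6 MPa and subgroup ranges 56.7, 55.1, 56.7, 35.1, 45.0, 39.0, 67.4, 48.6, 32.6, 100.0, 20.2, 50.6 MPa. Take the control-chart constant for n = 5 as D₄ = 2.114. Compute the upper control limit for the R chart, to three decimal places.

R̄ = (56.7 + 55.1 + 56.7 + 35.1 + 45.0 + 39.0 + 67.4 + 48.6 + 32.6 + 100.0 + 20.2 + 50.6) / 12 = 607.0000 / 12 = 50.5833
UCL_R = D₄·R̄ = 2.114 × 50.5833 = 106.9332

106.933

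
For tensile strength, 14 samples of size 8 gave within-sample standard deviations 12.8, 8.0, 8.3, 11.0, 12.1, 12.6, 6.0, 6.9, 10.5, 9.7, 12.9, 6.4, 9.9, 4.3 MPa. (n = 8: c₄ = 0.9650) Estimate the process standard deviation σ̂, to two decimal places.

s̄ = (12.8 + 8.0 + 8.3 + 11.0 + 12.1 + 12.6 + 6.0 + 6.9 + 10.5 + 9.7 + 12.9 + 6.4 + 9.9 + 4.3) / 14 = 9.3857
σ̂ = s̄ / c₄ = 9.3857 / 0.9650 = 9.7261

9.73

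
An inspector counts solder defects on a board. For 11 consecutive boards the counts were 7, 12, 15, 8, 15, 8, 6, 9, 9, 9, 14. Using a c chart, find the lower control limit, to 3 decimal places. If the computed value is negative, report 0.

0.609

c̄ = (7 + 12 + 15 + 8 + 15 + 8 + 6 + 9 + 9 + 9 + 14) / 11 = 112 / 11 = 10.1818
LCL = c̄ − 3√c̄ = 10.1818 − 3 × 3.1909 = 0.6091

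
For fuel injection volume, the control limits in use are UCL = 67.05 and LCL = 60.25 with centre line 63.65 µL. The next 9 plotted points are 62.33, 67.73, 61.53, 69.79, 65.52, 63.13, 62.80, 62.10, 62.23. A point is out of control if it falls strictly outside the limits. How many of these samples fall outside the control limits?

Compare each point to [60.25, 67.05]: sample 2 = 67.73 > UCL; sample 4 = 69.79 > UCL.

2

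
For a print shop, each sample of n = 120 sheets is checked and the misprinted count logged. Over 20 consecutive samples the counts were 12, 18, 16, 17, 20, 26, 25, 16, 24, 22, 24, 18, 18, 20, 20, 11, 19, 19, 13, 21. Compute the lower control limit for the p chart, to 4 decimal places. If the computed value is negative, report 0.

p̄ = Σdᵢ / (k·n) = 379 / (20 × 120) = 0.15792
LCL = p̄ − 3·√(p̄(1−p̄)/n) = 0.15792 − 3 × 0.03329 = 0.05805

0.0580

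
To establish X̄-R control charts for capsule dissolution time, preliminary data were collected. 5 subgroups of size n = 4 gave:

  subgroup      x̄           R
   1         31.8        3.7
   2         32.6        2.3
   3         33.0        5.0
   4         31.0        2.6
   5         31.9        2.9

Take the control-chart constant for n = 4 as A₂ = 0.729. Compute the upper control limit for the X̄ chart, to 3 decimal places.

X̄̄ = (31.8 + 32.6 + 33.0 + 31.0 + 31.9) / 5 = 160.3000 / 5 = 32.0600
R̄ = (3.7 + 2.3 + 5.0 + 2.6 + 2.9) / 5 = 16.5000 / 5 = 3.3000
UCL = X̄̄ + A₂·R̄ = 32.0600 + 0.729 × 3.3000 = 34.4657

34.466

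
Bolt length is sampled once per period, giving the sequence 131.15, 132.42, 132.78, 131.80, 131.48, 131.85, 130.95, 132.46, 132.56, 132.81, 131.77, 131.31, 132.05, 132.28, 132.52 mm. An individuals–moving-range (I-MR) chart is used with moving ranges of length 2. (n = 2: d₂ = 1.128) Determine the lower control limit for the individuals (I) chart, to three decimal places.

X̄ = (131.15 + 132.42 + 132.78 + 131.80 + 131.48 + 131.85 + 130.95 + 132.46 + 132.56 + 132.81 + 131.77 + 131.31 + 132.05 + 132.28 + 132.52) / 15 = 132.0127
Moving ranges: 1.27, 0.36, 0.98, 0.32, 0.37, 0.90, 1.51, 0.10, 0.25, 1.04, 0.46, 0.74, 0.23, 0.24; M̄R̄ = 8.7700 / 14 = 0.6264
LCL = X̄ − 3·M̄R̄/d₂ = 132.0127 − 3 × 0.6264 / 1.128 = 130.3466

130.347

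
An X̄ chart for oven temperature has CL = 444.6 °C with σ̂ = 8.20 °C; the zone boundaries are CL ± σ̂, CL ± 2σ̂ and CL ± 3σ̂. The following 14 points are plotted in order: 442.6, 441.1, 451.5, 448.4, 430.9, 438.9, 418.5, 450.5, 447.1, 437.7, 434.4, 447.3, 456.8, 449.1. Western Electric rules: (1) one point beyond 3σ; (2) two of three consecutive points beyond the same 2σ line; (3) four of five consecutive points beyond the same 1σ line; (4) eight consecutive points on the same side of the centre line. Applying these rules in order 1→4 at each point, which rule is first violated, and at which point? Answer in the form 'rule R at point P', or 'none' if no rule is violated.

rule 1 at point 7

Zone of each point (C = within 1σ̂, B = 1σ̂–2σ̂, A = 2σ̂–3σ̂, * = beyond 3σ̂; sign = side of CL): 1:-C, 2:-C, 3:+C, 4:+C, 5:-B, 6:-C, 7:-*, 8:+C, 9:+C, 10:-C, 11:-B, 12:+C, 13:+B, 14:+C
Rule 1 (one point beyond the 3σ limits) is satisfied at point 7.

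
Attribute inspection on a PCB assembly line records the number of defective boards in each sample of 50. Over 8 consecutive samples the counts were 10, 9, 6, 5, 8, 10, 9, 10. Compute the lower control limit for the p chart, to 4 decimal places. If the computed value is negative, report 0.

p̄ = Σdᵢ / (k·n) = 67 / (8 × 50) = 0.16750
LCL = p̄ − 3·√(p̄(1−p̄)/n) = 0.16750 − 3 × 0.05281 = 0.00907

0.0091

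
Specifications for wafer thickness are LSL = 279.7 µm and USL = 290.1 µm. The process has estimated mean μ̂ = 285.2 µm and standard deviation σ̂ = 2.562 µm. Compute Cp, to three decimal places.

Cp = (USL − LSL) / (6σ̂) = (290.1 − 279.7) / (6 × 2.562) = 10.4000 / 15.3720 = 0.6766

0.677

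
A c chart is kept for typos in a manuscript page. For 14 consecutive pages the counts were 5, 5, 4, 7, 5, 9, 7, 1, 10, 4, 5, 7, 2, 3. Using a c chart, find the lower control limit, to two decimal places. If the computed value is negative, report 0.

0.00

c̄ = (5 + 5 + 4 + 7 + 5 + 9 + 7 + 1 + 10 + 4 + 5 + 7 + 2 + 3) / 14 = 74 / 14 = 5.2857
LCL = c̄ − 3√c̄ = 5.2857 − 3 × 2.2991 = -1.6115 → 0 (cannot be negative)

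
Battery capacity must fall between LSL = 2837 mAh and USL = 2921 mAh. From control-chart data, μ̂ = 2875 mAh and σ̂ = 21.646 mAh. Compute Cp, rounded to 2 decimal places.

0.65

Cp = (USL − LSL) / (6σ̂) = (2921 − 2837) / (6 × 21.646) = 84.0000 / 129.8760 = 0.6468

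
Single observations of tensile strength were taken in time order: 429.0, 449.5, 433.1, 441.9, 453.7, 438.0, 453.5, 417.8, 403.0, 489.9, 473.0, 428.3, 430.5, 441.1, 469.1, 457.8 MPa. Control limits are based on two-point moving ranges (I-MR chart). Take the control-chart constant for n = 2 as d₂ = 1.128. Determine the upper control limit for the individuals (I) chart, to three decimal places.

504.573

X̄ = (429.0 + 449.5 + 433.1 + 441.9 + 453.7 + 438.0 + 453.5 + 417.8 + 403.0 + 489.9 + 473.0 + 428.3 + 430.5 + 441.1 + 469.1 + 457.8) / 16 = 444.3250
Moving ranges: 20.5, 16.4, 8.8, 11.8, 15.7, 15.5, 35.7, 14.8, 86.9, 16.9, 44.7, 2.2, 10.6, 28.0, 11.3; M̄R̄ = 339.8000 / 15 = 22.6533
UCL = X̄ + 3·M̄R̄/d₂ = 444.3250 + 3 × 22.6533 / 1.128 = 504.5732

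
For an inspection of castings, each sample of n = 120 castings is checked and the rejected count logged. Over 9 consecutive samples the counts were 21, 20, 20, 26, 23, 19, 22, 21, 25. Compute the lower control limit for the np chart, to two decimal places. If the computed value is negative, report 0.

9.20

p̄ = Σdᵢ / (k·n) = 197 / (9 × 120) = 0.18241
LCL = np̄ − 3·√(np̄(1−p̄)) = 21.8889 − 3 × 4.2304 = 9.1977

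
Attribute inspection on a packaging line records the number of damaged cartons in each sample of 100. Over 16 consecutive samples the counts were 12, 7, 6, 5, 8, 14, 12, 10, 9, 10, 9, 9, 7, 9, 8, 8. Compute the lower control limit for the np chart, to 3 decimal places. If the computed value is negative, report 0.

0.379

p̄ = Σdᵢ / (k·n) = 143 / (16 × 100) = 0.08937
LCL = np̄ − 3·√(np̄(1−p̄)) = 8.9375 − 3 × 2.8528 = 0.3790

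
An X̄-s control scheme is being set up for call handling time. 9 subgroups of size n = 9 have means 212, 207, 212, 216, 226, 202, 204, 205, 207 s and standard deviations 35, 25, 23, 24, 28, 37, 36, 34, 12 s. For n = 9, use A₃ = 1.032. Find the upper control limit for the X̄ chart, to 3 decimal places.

X̄̄ = (212 + 207 + 212 + 216 + 226 + 202 + 204 + 205 + 207) / 9 = 210.1111
s̄ = (35 + 25 + 23 + 24 + 28 + 37 + 36 + 34 + 12) / 9 = 28.2222
UCL = X̄̄ + A₃·s̄ = 210.1111 + 1.032 × 28.2222 = 239.2364

239.236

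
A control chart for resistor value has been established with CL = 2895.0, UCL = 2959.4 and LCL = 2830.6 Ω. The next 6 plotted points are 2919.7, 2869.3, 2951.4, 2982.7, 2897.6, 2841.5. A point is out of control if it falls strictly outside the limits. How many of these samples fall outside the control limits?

1

Compare each point to [2830.6, 2959.4]: sample 4 = 2982.7 > UCL.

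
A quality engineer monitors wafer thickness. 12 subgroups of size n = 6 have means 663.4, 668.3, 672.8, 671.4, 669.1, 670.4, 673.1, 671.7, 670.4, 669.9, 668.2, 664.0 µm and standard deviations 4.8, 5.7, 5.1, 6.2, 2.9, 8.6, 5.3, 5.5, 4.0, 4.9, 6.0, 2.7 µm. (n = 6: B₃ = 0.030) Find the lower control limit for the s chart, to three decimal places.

s̄ = (4.8 + 5.7 + 5.1 + 6.2 + 2.9 + 8.6 + 5.3 + 5.5 + 4.0 + 4.9 + 6.0 + 2.7) / 12 = 5.1417
LCL_s = B₃·s̄ = 0.030 × 5.1417 = 0.1542

0.154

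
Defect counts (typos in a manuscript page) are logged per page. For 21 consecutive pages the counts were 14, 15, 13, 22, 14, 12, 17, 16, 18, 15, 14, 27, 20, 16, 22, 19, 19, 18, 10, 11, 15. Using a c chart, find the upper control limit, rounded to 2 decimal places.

c̄ = (14 + 15 + 13 + 22 + 14 + 12 + 17 + 16 + 18 + 15 + 14 + 27 + 20 + 16 + 22 + 19 + 19 + 18 + 10 + 11 + 15) / 21 = 347 / 21 = 16.5238
UCL = c̄ + 3√c̄ = 16.5238 + 3 × √16.5238 = 16.5238 + 3 × 4.0649 = 28.7187

28.72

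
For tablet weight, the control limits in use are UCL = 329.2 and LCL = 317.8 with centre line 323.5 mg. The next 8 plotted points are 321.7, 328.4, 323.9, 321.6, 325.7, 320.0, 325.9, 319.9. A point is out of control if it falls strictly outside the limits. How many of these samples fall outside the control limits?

0

All 8 points lie within [317.8, 329.2].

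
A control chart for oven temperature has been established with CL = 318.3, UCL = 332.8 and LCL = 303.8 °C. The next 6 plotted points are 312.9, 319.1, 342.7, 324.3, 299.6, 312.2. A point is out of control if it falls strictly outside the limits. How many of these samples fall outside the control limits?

Compare each point to [303.8, 332.8]: sample 3 = 342.7 > UCL; sample 5 = 299.6 < LCL.

2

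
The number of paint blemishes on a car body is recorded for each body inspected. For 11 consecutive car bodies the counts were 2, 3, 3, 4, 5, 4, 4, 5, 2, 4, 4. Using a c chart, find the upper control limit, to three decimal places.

c̄ = (2 + 3 + 3 + 4 + 5 + 4 + 4 + 5 + 2 + 4 + 4) / 11 = 40 / 11 = 3.6364
UCL = c̄ + 3√c̄ = 3.6364 + 3 × √3.6364 = 3.6364 + 3 × 1.9069 = 9.3571

9.357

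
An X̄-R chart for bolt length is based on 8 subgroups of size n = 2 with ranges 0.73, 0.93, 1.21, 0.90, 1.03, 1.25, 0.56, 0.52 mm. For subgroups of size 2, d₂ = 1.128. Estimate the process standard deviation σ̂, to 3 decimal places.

0.790

R̄ = (0.73 + 0.93 + 1.21 + 0.90 + 1.03 + 1.25 + 0.56 + 0.52) / 8 = 0.8912
σ̂ = R̄ / d₂ = 0.8912 / 1.128 = 0.7901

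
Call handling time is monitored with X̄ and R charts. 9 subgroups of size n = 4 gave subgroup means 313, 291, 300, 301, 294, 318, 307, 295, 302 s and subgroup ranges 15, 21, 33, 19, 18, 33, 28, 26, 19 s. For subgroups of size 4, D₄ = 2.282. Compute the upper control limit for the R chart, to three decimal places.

R̄ = (15 + 21 + 33 + 19 + 18 + 33 + 28 + 26 + 19) / 9 = 212.0000 / 9 = 23.5556
UCL_R = D₄·R̄ = 2.282 × 23.5556 = 53.7538

53.754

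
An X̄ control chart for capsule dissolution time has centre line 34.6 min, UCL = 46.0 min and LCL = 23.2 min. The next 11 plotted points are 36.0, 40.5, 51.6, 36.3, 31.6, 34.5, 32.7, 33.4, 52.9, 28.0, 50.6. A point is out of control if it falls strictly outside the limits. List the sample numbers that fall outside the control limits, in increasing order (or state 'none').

Compare each point to [23.2, 46.0]: sample 3 = 51.6 > UCL; sample 9 = 52.9 > UCL; sample 11 = 50.6 > UCL.

3, 9, 11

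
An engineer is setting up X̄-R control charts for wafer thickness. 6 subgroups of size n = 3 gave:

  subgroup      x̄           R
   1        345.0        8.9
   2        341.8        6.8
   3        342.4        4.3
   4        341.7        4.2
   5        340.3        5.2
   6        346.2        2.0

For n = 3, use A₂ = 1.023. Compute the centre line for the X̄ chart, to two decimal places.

X̄̄ = (345.0 + 341.8 + 342.4 + 341.7 + 340.3 + 346.2) / 6 = 2057.4000 / 6 = 342.9000
CL = X̄̄ = 342.9000

342.90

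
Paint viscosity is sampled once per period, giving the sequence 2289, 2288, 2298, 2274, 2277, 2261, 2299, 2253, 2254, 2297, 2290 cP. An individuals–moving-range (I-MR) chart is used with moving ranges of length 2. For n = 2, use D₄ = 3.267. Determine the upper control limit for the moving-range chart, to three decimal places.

Moving ranges: 1, 10, 24, 3, 16, 38, 46, 1, 43, 7; M̄R̄ = 189.0000 / 10 = 18.9000
UCL_MR = D₄·M̄R̄ = 3.267 × 18.9000 = 61.7463

61.746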